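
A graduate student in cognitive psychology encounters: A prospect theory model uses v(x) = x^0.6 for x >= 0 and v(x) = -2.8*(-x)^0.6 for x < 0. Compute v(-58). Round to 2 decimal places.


Since x = -58 < 0, use v(x) = -lambda*(-x)^alpha
(-x) = 58
58^0.6 = 11.4303
v(-58) = -2.8 * 11.4303
= -32.00


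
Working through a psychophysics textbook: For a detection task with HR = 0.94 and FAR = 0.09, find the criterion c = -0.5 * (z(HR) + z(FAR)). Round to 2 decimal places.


c = -0.5 * (z(HR) + z(FAR))
z(0.94) = 1.5548
z(0.09) = -1.3408
c = -0.5 * (1.5548 + -1.3408)
= -0.5 * 0.214
= -0.11


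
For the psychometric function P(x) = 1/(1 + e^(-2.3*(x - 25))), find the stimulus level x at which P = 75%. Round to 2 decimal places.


At P = 0.75: 0.75 = 1/(1 + e^(-k*(x-x0)))
Solving: e^(-k*(x-x0)) = 1/3
x = x0 + ln(3)/k
ln(3) = 1.0986
x = 25 + 1.0986/2.3
= 25 + 0.4777
= 25.48


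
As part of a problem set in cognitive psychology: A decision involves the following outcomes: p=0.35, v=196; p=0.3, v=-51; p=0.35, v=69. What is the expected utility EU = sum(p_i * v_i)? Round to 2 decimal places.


EU = sum(p_i * v_i)
0.35 * 196 = 68.6
0.3 * -51 = -15.3
0.35 * 69 = 24.15
EU = 68.6 + -15.3 + 24.15
= 77.45


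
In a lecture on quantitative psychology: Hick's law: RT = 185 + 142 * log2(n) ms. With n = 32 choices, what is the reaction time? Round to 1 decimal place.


RT = 185 + 142 * log2(32)
log2(32) = 5.0
RT = 185 + 142 * 5.0
= 185 + 710.0
= 895.0 ms


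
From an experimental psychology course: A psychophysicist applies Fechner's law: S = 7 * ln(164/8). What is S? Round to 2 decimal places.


S = 7 * ln(164/8)
I/I0 = 20.5
ln(20.5) = 3.0204
S = 7 * 3.0204
= 21.14


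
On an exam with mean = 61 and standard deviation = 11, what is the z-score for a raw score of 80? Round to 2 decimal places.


z = (X - mu) / sigma
= (80 - 61) / 11
= 19 / 11
= 1.73


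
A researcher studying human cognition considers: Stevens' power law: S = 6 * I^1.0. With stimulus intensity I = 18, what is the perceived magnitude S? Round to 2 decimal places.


S = 6 * 18^1.0
18^1.0 = 18.0
S = 6 * 18.0
= 108.00


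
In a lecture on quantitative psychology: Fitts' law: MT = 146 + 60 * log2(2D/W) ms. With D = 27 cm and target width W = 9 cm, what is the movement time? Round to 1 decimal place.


MT = 146 + 60 * log2(2*27/9)
2D/W = 6.0
log2(6.0) = 2.585
MT = 146 + 60 * 2.585
= 301.1 ms


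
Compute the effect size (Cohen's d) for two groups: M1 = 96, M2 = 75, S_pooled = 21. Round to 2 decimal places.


Cohen's d = (M1 - M2) / S_pooled
= (96 - 75) / 21
= 21 / 21
= 1.00


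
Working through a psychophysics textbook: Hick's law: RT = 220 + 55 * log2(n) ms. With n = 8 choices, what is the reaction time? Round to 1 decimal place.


RT = 220 + 55 * log2(8)
log2(8) = 3.0
RT = 220 + 55 * 3.0
= 220 + 165.0
= 385.0 ms


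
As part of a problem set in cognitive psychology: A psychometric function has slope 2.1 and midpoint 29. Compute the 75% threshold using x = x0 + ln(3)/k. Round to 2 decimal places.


At P = 0.75: 0.75 = 1/(1 + e^(-k*(x-x0)))
Solving: e^(-k*(x-x0)) = 1/3
x = x0 + ln(3)/k
ln(3) = 1.0986
x = 29 + 1.0986/2.1
= 29 + 0.5231
= 29.52


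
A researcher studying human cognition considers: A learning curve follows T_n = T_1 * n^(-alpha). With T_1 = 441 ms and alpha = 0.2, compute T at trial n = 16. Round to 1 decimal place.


T_n = 441 * 16^(-0.2)
16^(-0.2) = 0.574349
T_n = 441 * 0.574349
= 253.3 ms


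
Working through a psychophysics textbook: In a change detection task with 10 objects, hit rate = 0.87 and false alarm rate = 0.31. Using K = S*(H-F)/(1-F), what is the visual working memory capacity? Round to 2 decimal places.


K = S * (H - F) / (1 - F)
H - F = 0.56
1 - F = 0.69
K = 10 * 0.56 / 0.69
= 8.12


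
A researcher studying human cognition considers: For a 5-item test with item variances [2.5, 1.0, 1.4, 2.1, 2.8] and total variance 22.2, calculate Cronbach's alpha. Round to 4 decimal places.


alpha = (k/(k-1)) * (1 - sum(s_i^2)/s_total^2)
sum(item variances) = 9.8
k/(k-1) = 5/4 = 1.25
1 - 9.8/22.2 = 1 - 0.441441 = 0.558559
alpha = 1.25 * 0.558559
= 0.6982


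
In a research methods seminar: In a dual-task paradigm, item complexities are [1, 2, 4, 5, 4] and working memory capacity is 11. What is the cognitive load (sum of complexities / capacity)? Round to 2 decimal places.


Total complexity = 1 + 2 + 4 + 5 + 4 = 16
Load = total / capacity = 16 / 11
= 1.45


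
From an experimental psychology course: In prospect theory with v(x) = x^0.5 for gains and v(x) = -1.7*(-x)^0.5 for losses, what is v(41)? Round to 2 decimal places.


Since x = 41 >= 0, use v(x) = x^0.5
41^0.5 = 6.4031
v(41) = 6.40


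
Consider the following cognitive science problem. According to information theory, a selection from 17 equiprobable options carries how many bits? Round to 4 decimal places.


H = log2(n)
H = log2(17)
= 4.0875


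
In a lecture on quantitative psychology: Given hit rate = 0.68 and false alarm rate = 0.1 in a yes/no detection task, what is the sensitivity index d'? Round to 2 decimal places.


d' = z(HR) - z(FAR)
z(0.68) = 0.4677
z(0.1) = -1.2816
d' = 0.4677 - -1.2816
= 1.75


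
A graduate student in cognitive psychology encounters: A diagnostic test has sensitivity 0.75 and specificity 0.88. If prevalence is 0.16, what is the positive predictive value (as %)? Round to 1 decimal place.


PPV = (sens * prev) / (sens * prev + (1-spec) * (1-prev))
Numerator = 0.75 * 0.16 = 0.12
P(positive and no disease) = (1 - spec) * (1 - prev) = (1 - 0.88) * (1 - 0.16) = 0.1008
Denominator = 0.12 + 0.1008 = 0.2208
PPV = 0.12 / 0.2208 = 0.543478
As percentage = 54.3


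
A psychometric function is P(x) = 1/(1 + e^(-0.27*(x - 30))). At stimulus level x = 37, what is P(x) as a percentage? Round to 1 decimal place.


P(x) = 1/(1 + e^(-0.27*(37 - 30)))
Exponent = -0.27 * 7 = -1.89
e^(-1.89) = 0.151072
P = 1/(1 + 0.151072) = 0.868755
Percentage = 86.9


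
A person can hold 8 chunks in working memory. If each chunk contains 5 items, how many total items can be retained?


Total items = chunks * items_per_chunk
= 8 * 5
= 40


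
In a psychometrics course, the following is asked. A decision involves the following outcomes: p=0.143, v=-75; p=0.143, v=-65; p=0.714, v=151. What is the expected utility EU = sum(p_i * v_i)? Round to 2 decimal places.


EU = sum(p_i * v_i)
0.143 * -75 = -10.725
0.143 * -65 = -9.295
0.714 * 151 = 107.814
EU = -10.725 + -9.295 + 107.814
= 87.79


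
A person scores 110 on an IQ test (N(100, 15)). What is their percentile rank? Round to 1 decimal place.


z = (IQ - mean) / SD
z = (110 - 100) / 15 = 0.6667
Percentile = Phi(0.6667) * 100
Phi(0.6667) = 0.747518
= 74.8


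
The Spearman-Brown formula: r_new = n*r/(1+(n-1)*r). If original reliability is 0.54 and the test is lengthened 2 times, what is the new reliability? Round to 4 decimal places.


r_new = n*r / (1 + (n-1)*r)
Numerator = 2 * 0.54 = 1.08
Denominator = 1 + 1 * 0.54 = 1.54
r_new = 1.08 / 1.54
= 0.7013


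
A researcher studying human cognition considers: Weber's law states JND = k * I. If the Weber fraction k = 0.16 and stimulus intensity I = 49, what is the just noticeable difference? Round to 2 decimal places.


JND = k * I
JND = 0.16 * 49
= 7.84


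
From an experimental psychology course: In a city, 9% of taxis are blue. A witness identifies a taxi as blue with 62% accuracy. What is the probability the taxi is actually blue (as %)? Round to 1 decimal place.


P(blue | says blue) = P(says blue | blue)*P(blue) / [P(says blue | blue)*P(blue) + P(says blue | not blue)*P(not blue)]
Numerator = 0.62 * 0.09 = 0.0558
False identification = 0.38 * 0.91 = 0.3458
P = 0.0558 / (0.0558 + 0.3458)
= 0.0558 / 0.4016
As percentage = 13.9


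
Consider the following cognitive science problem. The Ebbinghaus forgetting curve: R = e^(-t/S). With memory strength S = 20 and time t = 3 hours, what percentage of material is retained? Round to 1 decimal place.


R = e^(-t/S)
-t/S = -3/20 = -0.15
R = e^(-0.15) = 0.860708
Percentage = 0.860708 * 100
= 86.1


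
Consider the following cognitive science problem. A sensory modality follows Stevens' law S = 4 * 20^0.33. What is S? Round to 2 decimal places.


S = 4 * 20^0.33
20^0.33 = 2.6874
S = 4 * 2.6874
= 10.75


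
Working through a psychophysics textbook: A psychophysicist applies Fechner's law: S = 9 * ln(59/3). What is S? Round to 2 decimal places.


S = 9 * ln(59/3)
I/I0 = 19.666667
ln(19.666667) = 2.9789
S = 9 * 2.9789
= 26.81


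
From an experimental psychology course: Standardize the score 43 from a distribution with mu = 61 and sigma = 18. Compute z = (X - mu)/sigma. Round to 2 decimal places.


z = (X - mu) / sigma
= (43 - 61) / 18
= -18 / 18
= -1.00


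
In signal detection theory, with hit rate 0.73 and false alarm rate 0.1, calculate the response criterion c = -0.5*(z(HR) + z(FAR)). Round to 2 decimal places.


c = -0.5 * (z(HR) + z(FAR))
z(0.73) = 0.6128
z(0.1) = -1.2816
c = -0.5 * (0.6128 + -1.2816)
= -0.5 * -0.6688
= 0.33


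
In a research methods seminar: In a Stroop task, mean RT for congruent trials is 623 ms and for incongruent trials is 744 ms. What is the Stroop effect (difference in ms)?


Stroop effect = RT(incongruent) - RT(congruent)
= 744 - 623
= 121 ms


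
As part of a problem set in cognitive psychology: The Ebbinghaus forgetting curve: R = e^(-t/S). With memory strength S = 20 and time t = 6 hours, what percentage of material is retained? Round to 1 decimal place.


R = e^(-t/S)
-t/S = -6/20 = -0.3
R = e^(-0.3) = 0.740818
Percentage = 0.740818 * 100
= 74.1


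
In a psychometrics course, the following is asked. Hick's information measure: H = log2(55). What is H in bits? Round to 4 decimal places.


H = log2(n)
H = log2(55)
= 5.7814


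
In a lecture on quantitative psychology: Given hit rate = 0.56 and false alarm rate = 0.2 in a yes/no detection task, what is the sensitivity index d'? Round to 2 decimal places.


d' = z(HR) - z(FAR)
z(0.56) = 0.151
z(0.2) = -0.8416
d' = 0.151 - -0.8416
= 0.99


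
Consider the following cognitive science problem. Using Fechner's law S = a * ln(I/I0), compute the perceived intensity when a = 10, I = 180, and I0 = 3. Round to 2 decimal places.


S = 10 * ln(180/3)
I/I0 = 60.0
ln(60.0) = 4.0943
S = 10 * 4.0943
= 40.94


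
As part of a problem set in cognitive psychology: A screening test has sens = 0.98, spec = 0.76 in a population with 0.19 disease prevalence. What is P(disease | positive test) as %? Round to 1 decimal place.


PPV = (sens * prev) / (sens * prev + (1-spec) * (1-prev))
Numerator = 0.98 * 0.19 = 0.1862
P(positive and no disease) = (1 - spec) * (1 - prev) = (1 - 0.76) * (1 - 0.19) = 0.1944
Denominator = 0.1862 + 0.1944 = 0.3806
PPV = 0.1862 / 0.3806 = 0.489228
As percentage = 48.9


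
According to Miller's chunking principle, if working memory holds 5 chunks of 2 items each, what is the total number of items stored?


Total items = chunks * items_per_chunk
= 5 * 2
= 10


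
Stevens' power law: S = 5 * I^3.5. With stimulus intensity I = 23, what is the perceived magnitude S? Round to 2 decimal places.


S = 5 * 23^3.5
23^3.5 = 58350.8821
S = 5 * 58350.8821
= 291754.41


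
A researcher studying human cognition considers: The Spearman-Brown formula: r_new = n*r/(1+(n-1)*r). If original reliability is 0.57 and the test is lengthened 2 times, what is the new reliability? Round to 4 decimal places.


r_new = n*r / (1 + (n-1)*r)
Numerator = 2 * 0.57 = 1.14
Denominator = 1 + 1 * 0.57 = 1.57
r_new = 1.14 / 1.57
= 0.7261


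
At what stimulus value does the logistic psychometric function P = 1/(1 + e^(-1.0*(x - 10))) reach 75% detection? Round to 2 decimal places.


At P = 0.75: 0.75 = 1/(1 + e^(-k*(x-x0)))
Solving: e^(-k*(x-x0)) = 1/3
x = x0 + ln(3)/k
ln(3) = 1.0986
x = 10 + 1.0986/1.0
= 10 + 1.0986
= 11.10


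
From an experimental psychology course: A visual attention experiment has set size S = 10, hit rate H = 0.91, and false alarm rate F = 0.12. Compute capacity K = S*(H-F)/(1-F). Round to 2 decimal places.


K = S * (H - F) / (1 - F)
H - F = 0.79
1 - F = 0.88
K = 10 * 0.79 / 0.88
= 8.98


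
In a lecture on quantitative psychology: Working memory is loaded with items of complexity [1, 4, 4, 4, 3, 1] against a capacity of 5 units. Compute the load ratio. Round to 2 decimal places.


Total complexity = 1 + 4 + 4 + 4 + 3 + 1 = 17
Load = total / capacity = 17 / 5
= 3.40


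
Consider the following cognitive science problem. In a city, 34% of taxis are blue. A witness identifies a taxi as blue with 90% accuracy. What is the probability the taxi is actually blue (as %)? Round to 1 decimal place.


P(blue | says blue) = P(says blue | blue)*P(blue) / [P(says blue | blue)*P(blue) + P(says blue | not blue)*P(not blue)]
Numerator = 0.9 * 0.34 = 0.306
False identification = 0.1 * 0.66 = 0.066
P = 0.306 / (0.306 + 0.066)
= 0.306 / 0.372
As percentage = 82.3


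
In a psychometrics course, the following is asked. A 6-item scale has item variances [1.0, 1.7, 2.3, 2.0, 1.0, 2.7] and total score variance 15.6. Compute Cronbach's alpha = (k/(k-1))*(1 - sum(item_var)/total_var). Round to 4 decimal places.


alpha = (k/(k-1)) * (1 - sum(s_i^2)/s_total^2)
sum(item variances) = 10.7
k/(k-1) = 6/5 = 1.2
1 - 10.7/15.6 = 1 - 0.685897 = 0.314103
alpha = 1.2 * 0.314103
= 0.3769


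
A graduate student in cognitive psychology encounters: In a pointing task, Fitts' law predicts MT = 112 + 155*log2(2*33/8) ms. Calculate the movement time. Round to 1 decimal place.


MT = 112 + 155 * log2(2*33/8)
2D/W = 8.25
log2(8.25) = 3.0444
MT = 112 + 155 * 3.0444
= 583.9 ms


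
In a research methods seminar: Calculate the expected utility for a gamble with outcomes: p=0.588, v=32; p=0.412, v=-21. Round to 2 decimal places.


EU = sum(p_i * v_i)
0.588 * 32 = 18.816
0.412 * -21 = -8.652
EU = 18.816 + -8.652
= 10.16


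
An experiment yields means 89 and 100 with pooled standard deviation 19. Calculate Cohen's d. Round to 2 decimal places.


Cohen's d = (M1 - M2) / S_pooled
= (89 - 100) / 19
= -11 / 19
= -0.58


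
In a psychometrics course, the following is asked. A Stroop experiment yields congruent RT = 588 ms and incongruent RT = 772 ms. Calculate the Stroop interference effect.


Stroop effect = RT(incongruent) - RT(congruent)
= 772 - 588
= 184 ms


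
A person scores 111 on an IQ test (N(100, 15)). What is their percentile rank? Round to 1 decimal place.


z = (IQ - mean) / SD
z = (111 - 100) / 15 = 0.7333
Percentile = Phi(0.7333) * 100
Phi(0.7333) = 0.768312
= 76.8


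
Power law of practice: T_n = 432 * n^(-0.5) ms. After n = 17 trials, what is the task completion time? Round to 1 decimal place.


T_n = 432 * 17^(-0.5)
17^(-0.5) = 0.242536
T_n = 432 * 0.242536
= 104.8 ms


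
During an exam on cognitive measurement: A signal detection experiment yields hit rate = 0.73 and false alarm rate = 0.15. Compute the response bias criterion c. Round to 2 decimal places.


c = -0.5 * (z(HR) + z(FAR))
z(0.73) = 0.6128
z(0.15) = -1.0364
c = -0.5 * (0.6128 + -1.0364)
= -0.5 * -0.4236
= 0.21


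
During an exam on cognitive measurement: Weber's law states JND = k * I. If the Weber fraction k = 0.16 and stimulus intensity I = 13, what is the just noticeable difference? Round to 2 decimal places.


JND = k * I
JND = 0.16 * 13
= 2.08


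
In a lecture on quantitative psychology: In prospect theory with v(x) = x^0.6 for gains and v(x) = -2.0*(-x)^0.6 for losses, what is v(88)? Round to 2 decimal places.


Since x = 88 >= 0, use v(x) = x^0.6
88^0.6 = 14.6788
v(88) = 14.68


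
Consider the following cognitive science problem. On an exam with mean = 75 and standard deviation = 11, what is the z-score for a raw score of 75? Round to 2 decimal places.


z = (X - mu) / sigma
= (75 - 75) / 11
= 0 / 11
= 0.00


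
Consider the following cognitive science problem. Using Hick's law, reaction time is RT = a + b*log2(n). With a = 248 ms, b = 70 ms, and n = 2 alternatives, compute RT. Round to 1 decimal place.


RT = 248 + 70 * log2(2)
log2(2) = 1.0
RT = 248 + 70 * 1.0
= 248 + 70.0
= 318.0 ms


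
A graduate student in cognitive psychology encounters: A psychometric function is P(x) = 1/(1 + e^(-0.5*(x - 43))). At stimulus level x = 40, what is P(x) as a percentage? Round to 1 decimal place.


P(x) = 1/(1 + e^(-0.5*(40 - 43)))
Exponent = -0.5 * -3 = 1.5
e^(1.5) = 4.481689
P = 1/(1 + 4.481689) = 0.182426
Percentage = 18.2


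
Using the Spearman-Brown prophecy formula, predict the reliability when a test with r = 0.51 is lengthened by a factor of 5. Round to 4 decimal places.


r_new = n*r / (1 + (n-1)*r)
Numerator = 5 * 0.51 = 2.55
Denominator = 1 + 4 * 0.51 = 3.04
r_new = 2.55 / 3.04
= 0.8388


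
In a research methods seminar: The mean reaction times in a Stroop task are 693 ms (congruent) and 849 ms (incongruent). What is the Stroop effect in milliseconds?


Stroop effect = RT(incongruent) - RT(congruent)
= 849 - 693
= 156 ms


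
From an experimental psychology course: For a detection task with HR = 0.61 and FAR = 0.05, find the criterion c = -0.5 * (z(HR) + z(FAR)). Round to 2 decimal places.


c = -0.5 * (z(HR) + z(FAR))
z(0.61) = 0.2793
z(0.05) = -1.6449
c = -0.5 * (0.2793 + -1.6449)
= -0.5 * -1.3656
= 0.68


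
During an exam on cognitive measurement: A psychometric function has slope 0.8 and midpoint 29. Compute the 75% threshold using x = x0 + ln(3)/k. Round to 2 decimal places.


At P = 0.75: 0.75 = 1/(1 + e^(-k*(x-x0)))
Solving: e^(-k*(x-x0)) = 1/3
x = x0 + ln(3)/k
ln(3) = 1.0986
x = 29 + 1.0986/0.8
= 29 + 1.3732
= 30.37


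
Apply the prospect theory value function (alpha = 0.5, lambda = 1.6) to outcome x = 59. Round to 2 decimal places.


Since x = 59 >= 0, use v(x) = x^0.5
59^0.5 = 7.6811
v(59) = 7.68


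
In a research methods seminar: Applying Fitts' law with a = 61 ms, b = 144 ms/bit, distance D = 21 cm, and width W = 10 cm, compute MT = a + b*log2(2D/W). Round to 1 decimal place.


MT = 61 + 144 * log2(2*21/10)
2D/W = 4.2
log2(4.2) = 2.0704
MT = 61 + 144 * 2.0704
= 359.1 ms


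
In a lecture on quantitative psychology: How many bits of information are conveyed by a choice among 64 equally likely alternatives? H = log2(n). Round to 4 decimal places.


H = log2(n)
H = log2(64)
= 6.0000


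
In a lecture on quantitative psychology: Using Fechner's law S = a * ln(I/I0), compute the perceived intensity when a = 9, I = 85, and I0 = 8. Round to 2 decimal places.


S = 9 * ln(85/8)
I/I0 = 10.625
ln(10.625) = 2.3632
S = 9 * 2.3632
= 21.27


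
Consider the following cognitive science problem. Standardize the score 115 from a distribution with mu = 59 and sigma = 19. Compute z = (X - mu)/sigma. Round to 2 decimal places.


z = (X - mu) / sigma
= (115 - 59) / 19
= 56 / 19
= 2.95


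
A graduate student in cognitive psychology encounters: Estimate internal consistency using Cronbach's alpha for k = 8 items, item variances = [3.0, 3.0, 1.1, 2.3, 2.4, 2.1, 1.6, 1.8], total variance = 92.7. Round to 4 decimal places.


alpha = (k/(k-1)) * (1 - sum(s_i^2)/s_total^2)
sum(item variances) = 17.3
k/(k-1) = 8/7 = 1.142857
1 - 17.3/92.7 = 1 - 0.186624 = 0.813376
alpha = 1.142857 * 0.813376
= 0.9296


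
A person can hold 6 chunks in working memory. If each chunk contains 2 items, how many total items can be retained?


Total items = chunks * items_per_chunk
= 6 * 2
= 12


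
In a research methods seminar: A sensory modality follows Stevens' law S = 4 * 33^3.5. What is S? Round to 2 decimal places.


S = 4 * 33^3.5
33^3.5 = 206442.3478
S = 4 * 206442.3478
= 825769.39


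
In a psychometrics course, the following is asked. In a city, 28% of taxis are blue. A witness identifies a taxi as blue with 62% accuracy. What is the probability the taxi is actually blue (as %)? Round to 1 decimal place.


P(blue | says blue) = P(says blue | blue)*P(blue) / [P(says blue | blue)*P(blue) + P(says blue | not blue)*P(not blue)]
Numerator = 0.62 * 0.28 = 0.1736
False identification = 0.38 * 0.72 = 0.2736
P = 0.1736 / (0.1736 + 0.2736)
= 0.1736 / 0.4472
As percentage = 38.8


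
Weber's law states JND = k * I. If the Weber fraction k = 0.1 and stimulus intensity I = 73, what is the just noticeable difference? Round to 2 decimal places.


JND = k * I
JND = 0.1 * 73
= 7.30


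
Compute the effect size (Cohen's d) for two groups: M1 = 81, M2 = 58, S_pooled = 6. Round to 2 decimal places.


Cohen's d = (M1 - M2) / S_pooled
= (81 - 58) / 6
= 23 / 6
= 3.83


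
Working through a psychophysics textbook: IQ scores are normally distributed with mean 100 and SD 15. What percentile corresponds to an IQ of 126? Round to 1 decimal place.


z = (IQ - mean) / SD
z = (126 - 100) / 15 = 1.7333
Percentile = Phi(1.7333) * 100
Phi(1.7333) = 0.958479
= 95.8


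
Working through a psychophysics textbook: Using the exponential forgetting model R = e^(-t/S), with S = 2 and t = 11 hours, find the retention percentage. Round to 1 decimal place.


R = e^(-t/S)
-t/S = -11/2 = -5.5
R = e^(-5.5) = 0.004087
Percentage = 0.004087 * 100
= 0.4


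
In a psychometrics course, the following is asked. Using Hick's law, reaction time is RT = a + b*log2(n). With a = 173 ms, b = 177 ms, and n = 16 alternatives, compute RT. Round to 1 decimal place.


RT = 173 + 177 * log2(16)
log2(16) = 4.0
RT = 173 + 177 * 4.0
= 173 + 708.0
= 881.0 ms


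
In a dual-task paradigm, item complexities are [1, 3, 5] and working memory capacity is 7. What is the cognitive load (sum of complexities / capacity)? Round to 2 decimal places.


Total complexity = 1 + 3 + 5 = 9
Load = total / capacity = 9 / 7
= 1.29


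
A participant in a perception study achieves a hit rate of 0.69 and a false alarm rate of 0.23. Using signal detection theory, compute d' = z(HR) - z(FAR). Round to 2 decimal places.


d' = z(HR) - z(FAR)
z(0.69) = 0.4959
z(0.23) = -0.7388
d' = 0.4959 - -0.7388
= 1.23


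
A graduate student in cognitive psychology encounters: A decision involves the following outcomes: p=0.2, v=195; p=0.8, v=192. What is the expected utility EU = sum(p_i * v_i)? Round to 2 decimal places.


EU = sum(p_i * v_i)
0.2 * 195 = 39.0
0.8 * 192 = 153.6
EU = 39.0 + 153.6
= 192.60


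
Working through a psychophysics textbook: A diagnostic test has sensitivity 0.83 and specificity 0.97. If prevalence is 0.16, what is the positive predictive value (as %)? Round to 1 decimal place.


PPV = (sens * prev) / (sens * prev + (1-spec) * (1-prev))
Numerator = 0.83 * 0.16 = 0.1328
P(positive and no disease) = (1 - spec) * (1 - prev) = (1 - 0.97) * (1 - 0.16) = 0.0252
Denominator = 0.1328 + 0.0252 = 0.158
PPV = 0.1328 / 0.158 = 0.840506
As percentage = 84.1


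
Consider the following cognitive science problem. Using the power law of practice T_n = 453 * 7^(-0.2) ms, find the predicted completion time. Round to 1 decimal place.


T_n = 453 * 7^(-0.2)
7^(-0.2) = 0.677611
T_n = 453 * 0.677611
= 307.0 ms


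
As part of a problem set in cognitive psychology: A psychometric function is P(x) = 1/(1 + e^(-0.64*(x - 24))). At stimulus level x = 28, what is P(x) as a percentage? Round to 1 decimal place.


P(x) = 1/(1 + e^(-0.64*(28 - 24)))
Exponent = -0.64 * 4 = -2.56
e^(-2.56) = 0.077305
P = 1/(1 + 0.077305) = 0.928242
Percentage = 92.8


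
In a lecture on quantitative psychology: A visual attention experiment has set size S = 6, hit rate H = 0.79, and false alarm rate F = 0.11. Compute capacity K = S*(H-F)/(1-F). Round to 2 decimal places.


K = S * (H - F) / (1 - F)
H - F = 0.68
1 - F = 0.89
K = 6 * 0.68 / 0.89
= 4.58


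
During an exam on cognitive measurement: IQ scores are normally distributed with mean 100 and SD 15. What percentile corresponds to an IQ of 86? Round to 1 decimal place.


z = (IQ - mean) / SD
z = (86 - 100) / 15 = -0.9333
Percentile = Phi(-0.9333) * 100
Phi(-0.9333) = 0.175333
= 17.5


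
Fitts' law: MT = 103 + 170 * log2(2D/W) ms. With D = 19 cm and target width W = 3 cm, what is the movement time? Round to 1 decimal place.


MT = 103 + 170 * log2(2*19/3)
2D/W = 12.666667
log2(12.666667) = 3.663
MT = 103 + 170 * 3.663
= 725.7 ms


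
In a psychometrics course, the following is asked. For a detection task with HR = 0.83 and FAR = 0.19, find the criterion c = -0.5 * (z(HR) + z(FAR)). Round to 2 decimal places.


c = -0.5 * (z(HR) + z(FAR))
z(0.83) = 0.9542
z(0.19) = -0.8779
c = -0.5 * (0.9542 + -0.8779)
= -0.5 * 0.0763
= -0.04


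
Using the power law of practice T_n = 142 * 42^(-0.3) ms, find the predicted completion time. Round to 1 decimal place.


T_n = 142 * 42^(-0.3)
42^(-0.3) = 0.325856
T_n = 142 * 0.325856
= 46.3 ms


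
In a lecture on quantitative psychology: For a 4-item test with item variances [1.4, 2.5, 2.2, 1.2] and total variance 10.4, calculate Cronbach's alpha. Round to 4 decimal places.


alpha = (k/(k-1)) * (1 - sum(s_i^2)/s_total^2)
sum(item variances) = 7.3
k/(k-1) = 4/3 = 1.333333
1 - 7.3/10.4 = 1 - 0.701923 = 0.298077
alpha = 1.333333 * 0.298077
= 0.3974


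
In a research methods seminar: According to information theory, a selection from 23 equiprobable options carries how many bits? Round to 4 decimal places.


H = log2(n)
H = log2(23)
= 4.5236


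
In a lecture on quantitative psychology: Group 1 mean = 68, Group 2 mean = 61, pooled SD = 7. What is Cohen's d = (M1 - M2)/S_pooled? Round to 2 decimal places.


Cohen's d = (M1 - M2) / S_pooled
= (68 - 61) / 7
= 7 / 7
= 1.00


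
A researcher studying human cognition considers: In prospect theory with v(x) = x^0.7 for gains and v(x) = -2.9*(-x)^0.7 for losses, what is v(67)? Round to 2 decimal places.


Since x = 67 >= 0, use v(x) = x^0.7
67^0.7 = 18.9781
v(67) = 18.98


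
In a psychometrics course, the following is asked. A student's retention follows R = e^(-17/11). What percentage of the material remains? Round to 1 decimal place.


R = e^(-t/S)
-t/S = -17/11 = -1.545455
R = e^(-1.545455) = 0.213215
Percentage = 0.213215 * 100
= 21.3


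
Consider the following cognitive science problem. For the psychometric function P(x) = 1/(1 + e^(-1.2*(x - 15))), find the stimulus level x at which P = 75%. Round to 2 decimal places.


At P = 0.75: 0.75 = 1/(1 + e^(-k*(x-x0)))
Solving: e^(-k*(x-x0)) = 1/3
x = x0 + ln(3)/k
ln(3) = 1.0986
x = 15 + 1.0986/1.2
= 15 + 0.9155
= 15.92


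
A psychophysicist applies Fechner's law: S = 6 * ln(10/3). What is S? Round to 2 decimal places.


S = 6 * ln(10/3)
I/I0 = 3.333333
ln(3.333333) = 1.204
S = 6 * 1.204
= 7.22


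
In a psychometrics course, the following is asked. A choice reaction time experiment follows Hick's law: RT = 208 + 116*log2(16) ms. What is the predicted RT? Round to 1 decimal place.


RT = 208 + 116 * log2(16)
log2(16) = 4.0
RT = 208 + 116 * 4.0
= 208 + 464.0
= 672.0 ms


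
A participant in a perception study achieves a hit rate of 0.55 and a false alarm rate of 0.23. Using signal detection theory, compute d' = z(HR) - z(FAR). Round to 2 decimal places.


d' = z(HR) - z(FAR)
z(0.55) = 0.1257
z(0.23) = -0.7388
d' = 0.1257 - -0.7388
= 0.86


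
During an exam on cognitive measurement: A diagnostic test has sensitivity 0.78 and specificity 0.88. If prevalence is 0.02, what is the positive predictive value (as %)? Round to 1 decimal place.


PPV = (sens * prev) / (sens * prev + (1-spec) * (1-prev))
Numerator = 0.78 * 0.02 = 0.0156
P(positive and no disease) = (1 - spec) * (1 - prev) = (1 - 0.88) * (1 - 0.02) = 0.1176
Denominator = 0.0156 + 0.1176 = 0.1332
PPV = 0.0156 / 0.1332 = 0.117117
As percentage = 11.7


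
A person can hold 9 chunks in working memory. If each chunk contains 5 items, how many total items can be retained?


Total items = chunks * items_per_chunk
= 9 * 5
= 45


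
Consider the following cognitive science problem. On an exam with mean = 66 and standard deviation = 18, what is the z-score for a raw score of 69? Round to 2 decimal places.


z = (X - mu) / sigma
= (69 - 66) / 18
= 3 / 18
= 0.17


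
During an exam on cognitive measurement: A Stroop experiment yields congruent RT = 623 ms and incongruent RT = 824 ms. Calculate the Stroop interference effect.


Stroop effect = RT(incongruent) - RT(congruent)
= 824 - 623
= 201 ms


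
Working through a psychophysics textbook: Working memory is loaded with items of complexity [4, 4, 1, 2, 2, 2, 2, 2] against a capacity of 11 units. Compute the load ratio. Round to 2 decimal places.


Total complexity = 4 + 4 + 1 + 2 + 2 + 2 + 2 + 2 = 19
Load = total / capacity = 19 / 11
= 1.73


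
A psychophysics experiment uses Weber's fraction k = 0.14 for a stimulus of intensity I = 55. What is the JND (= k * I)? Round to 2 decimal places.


JND = k * I
JND = 0.14 * 55
= 7.70


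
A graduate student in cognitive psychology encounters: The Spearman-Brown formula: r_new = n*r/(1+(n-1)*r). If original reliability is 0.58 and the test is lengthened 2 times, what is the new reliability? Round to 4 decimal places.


r_new = n*r / (1 + (n-1)*r)
Numerator = 2 * 0.58 = 1.16
Denominator = 1 + 1 * 0.58 = 1.58
r_new = 1.16 / 1.58
= 0.7342


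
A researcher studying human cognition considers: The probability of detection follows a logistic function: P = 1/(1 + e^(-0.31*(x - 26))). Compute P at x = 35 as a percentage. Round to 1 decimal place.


P(x) = 1/(1 + e^(-0.31*(35 - 26)))
Exponent = -0.31 * 9 = -2.79
e^(-2.79) = 0.061421
P = 1/(1 + 0.061421) = 0.942133
Percentage = 94.2


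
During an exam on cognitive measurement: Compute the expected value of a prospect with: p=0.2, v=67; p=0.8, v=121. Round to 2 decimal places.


EU = sum(p_i * v_i)
0.2 * 67 = 13.4
0.8 * 121 = 96.8
EU = 13.4 + 96.8
= 110.20


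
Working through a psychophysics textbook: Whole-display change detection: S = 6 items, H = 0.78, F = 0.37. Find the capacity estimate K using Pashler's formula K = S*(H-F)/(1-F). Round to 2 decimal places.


K = S * (H - F) / (1 - F)
H - F = 0.41
1 - F = 0.63
K = 6 * 0.41 / 0.63
= 3.90


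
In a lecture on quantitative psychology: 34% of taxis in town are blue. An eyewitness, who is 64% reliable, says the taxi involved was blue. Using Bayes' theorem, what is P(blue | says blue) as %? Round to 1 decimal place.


P(blue | says blue) = P(says blue | blue)*P(blue) / [P(says blue | blue)*P(blue) + P(says blue | not blue)*P(not blue)]
Numerator = 0.64 * 0.34 = 0.2176
False identification = 0.36 * 0.66 = 0.2376
P = 0.2176 / (0.2176 + 0.2376)
= 0.2176 / 0.4552
As percentage = 47.8


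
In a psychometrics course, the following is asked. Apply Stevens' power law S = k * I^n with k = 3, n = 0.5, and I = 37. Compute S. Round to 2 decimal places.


S = 3 * 37^0.5
37^0.5 = 6.0828
S = 3 * 6.0828
= 18.25


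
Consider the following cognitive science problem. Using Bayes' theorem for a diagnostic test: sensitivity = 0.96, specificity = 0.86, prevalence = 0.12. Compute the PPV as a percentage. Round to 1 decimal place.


PPV = (sens * prev) / (sens * prev + (1-spec) * (1-prev))
Numerator = 0.96 * 0.12 = 0.1152
P(positive and no disease) = (1 - spec) * (1 - prev) = (1 - 0.86) * (1 - 0.12) = 0.1232
Denominator = 0.1152 + 0.1232 = 0.2384
PPV = 0.1152 / 0.2384 = 0.483221
As percentage = 48.3


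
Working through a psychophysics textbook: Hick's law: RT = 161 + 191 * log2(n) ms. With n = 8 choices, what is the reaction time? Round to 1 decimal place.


RT = 161 + 191 * log2(8)
log2(8) = 3.0
RT = 161 + 191 * 3.0
= 161 + 573.0
= 734.0 ms


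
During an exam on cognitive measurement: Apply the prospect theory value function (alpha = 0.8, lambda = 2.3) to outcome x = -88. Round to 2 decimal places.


Since x = -88 < 0, use v(x) = -lambda*(-x)^alpha
(-x) = 88
88^0.8 = 35.9407
v(-88) = -2.3 * 35.9407
= -82.66


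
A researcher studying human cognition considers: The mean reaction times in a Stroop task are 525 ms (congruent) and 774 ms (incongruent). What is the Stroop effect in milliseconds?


Stroop effect = RT(incongruent) - RT(congruent)
= 774 - 525
= 249 ms


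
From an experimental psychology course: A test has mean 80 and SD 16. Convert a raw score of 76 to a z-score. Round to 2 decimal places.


z = (X - mu) / sigma
= (76 - 80) / 16
= -4 / 16
= -0.25


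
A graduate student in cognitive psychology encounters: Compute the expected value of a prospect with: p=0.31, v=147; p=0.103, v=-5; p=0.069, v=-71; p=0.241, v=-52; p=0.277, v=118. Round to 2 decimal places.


EU = sum(p_i * v_i)
0.31 * 147 = 45.57
0.103 * -5 = -0.515
0.069 * -71 = -4.899
0.241 * -52 = -12.532
0.277 * 118 = 32.686
EU = 45.57 + -0.515 + -4.899 + -12.532 + 32.686
= 60.31


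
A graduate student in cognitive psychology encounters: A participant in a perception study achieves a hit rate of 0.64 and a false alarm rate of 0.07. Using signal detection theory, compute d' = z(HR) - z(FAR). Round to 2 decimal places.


d' = z(HR) - z(FAR)
z(0.64) = 0.3585
z(0.07) = -1.4758
d' = 0.3585 - -1.4758
= 1.83


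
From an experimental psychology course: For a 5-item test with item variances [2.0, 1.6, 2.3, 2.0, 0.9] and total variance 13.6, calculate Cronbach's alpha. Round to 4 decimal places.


alpha = (k/(k-1)) * (1 - sum(s_i^2)/s_total^2)
sum(item variances) = 8.8
k/(k-1) = 5/4 = 1.25
1 - 8.8/13.6 = 1 - 0.647059 = 0.352941
alpha = 1.25 * 0.352941
= 0.4412


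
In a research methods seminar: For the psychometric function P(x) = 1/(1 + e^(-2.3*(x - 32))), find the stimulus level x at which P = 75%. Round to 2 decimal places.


At P = 0.75: 0.75 = 1/(1 + e^(-k*(x-x0)))
Solving: e^(-k*(x-x0)) = 1/3
x = x0 + ln(3)/k
ln(3) = 1.0986
x = 32 + 1.0986/2.3
= 32 + 0.4777
= 32.48


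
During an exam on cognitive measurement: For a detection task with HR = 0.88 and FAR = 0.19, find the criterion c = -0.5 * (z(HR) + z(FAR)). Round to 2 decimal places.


c = -0.5 * (z(HR) + z(FAR))
z(0.88) = 1.175
z(0.19) = -0.8779
c = -0.5 * (1.175 + -0.8779)
= -0.5 * 0.2971
= -0.15


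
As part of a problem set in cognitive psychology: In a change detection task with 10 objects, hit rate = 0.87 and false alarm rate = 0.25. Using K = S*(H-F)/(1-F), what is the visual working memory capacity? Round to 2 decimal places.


K = S * (H - F) / (1 - F)
H - F = 0.62
1 - F = 0.75
K = 10 * 0.62 / 0.75
= 8.27


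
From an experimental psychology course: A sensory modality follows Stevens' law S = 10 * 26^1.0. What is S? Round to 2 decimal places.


S = 10 * 26^1.0
26^1.0 = 26.0
S = 10 * 26.0
= 260.00


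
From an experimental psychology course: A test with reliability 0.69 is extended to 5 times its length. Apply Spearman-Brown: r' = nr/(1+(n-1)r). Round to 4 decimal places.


r_new = n*r / (1 + (n-1)*r)
Numerator = 5 * 0.69 = 3.45
Denominator = 1 + 4 * 0.69 = 3.76
r_new = 3.45 / 3.76
= 0.9176


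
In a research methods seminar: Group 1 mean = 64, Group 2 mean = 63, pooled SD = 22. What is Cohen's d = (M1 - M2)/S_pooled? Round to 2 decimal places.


Cohen's d = (M1 - M2) / S_pooled
= (64 - 63) / 22
= 1 / 22
= 0.05


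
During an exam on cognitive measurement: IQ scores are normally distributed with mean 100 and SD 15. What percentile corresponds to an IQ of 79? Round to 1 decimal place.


z = (IQ - mean) / SD
z = (79 - 100) / 15 = -1.4
Percentile = Phi(-1.4) * 100
Phi(-1.4) = 0.080757
= 8.1


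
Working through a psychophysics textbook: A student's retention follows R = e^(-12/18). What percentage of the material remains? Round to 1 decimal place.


R = e^(-t/S)
-t/S = -12/18 = -0.666667
R = e^(-0.666667) = 0.513417
Percentage = 0.513417 * 100
= 51.3


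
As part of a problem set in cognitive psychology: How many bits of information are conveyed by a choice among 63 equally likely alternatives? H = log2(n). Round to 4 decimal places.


H = log2(n)
H = log2(63)
= 5.9773


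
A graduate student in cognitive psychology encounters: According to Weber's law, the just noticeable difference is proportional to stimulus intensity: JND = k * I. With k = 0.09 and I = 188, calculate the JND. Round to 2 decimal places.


JND = k * I
JND = 0.09 * 188
= 16.92


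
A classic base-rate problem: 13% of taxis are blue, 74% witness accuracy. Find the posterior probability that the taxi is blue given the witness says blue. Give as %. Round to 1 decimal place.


P(blue | says blue) = P(says blue | blue)*P(blue) / [P(says blue | blue)*P(blue) + P(says blue | not blue)*P(not blue)]
Numerator = 0.74 * 0.13 = 0.0962
False identification = 0.26 * 0.87 = 0.2262
P = 0.0962 / (0.0962 + 0.2262)
= 0.0962 / 0.3224
As percentage = 29.8


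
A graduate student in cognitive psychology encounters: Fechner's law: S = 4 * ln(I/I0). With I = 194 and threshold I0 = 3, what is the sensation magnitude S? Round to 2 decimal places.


S = 4 * ln(194/3)
I/I0 = 64.666667
ln(64.666667) = 4.1692
S = 4 * 4.1692
= 16.68


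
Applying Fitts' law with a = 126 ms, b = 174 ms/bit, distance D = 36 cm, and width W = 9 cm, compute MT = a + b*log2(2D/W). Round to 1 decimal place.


MT = 126 + 174 * log2(2*36/9)
2D/W = 8.0
log2(8.0) = 3.0
MT = 126 + 174 * 3.0
= 648.0 ms


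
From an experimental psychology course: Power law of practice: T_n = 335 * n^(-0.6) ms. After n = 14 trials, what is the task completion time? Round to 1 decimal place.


T_n = 335 * 14^(-0.6)
14^(-0.6) = 0.205269
T_n = 335 * 0.205269
= 68.8 ms


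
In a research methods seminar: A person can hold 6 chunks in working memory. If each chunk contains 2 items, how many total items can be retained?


Total items = chunks * items_per_chunk
= 6 * 2
= 12


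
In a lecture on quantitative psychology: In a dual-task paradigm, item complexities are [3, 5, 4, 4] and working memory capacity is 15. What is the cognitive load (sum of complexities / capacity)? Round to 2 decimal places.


Total complexity = 3 + 5 + 4 + 4 = 16
Load = total / capacity = 16 / 15
= 1.07


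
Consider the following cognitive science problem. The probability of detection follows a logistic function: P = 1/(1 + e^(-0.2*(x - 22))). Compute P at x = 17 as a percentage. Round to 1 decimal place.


P(x) = 1/(1 + e^(-0.2*(17 - 22)))
Exponent = -0.2 * -5 = 1.0
e^(1.0) = 2.718282
P = 1/(1 + 2.718282) = 0.268941
Percentage = 26.9


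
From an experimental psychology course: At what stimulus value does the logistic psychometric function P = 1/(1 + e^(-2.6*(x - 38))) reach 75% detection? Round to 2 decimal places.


At P = 0.75: 0.75 = 1/(1 + e^(-k*(x-x0)))
Solving: e^(-k*(x-x0)) = 1/3
x = x0 + ln(3)/k
ln(3) = 1.0986
x = 38 + 1.0986/2.6
= 38 + 0.4225
= 38.42


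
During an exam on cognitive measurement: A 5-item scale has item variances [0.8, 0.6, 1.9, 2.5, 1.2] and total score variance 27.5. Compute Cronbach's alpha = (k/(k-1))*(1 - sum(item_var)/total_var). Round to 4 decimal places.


alpha = (k/(k-1)) * (1 - sum(s_i^2)/s_total^2)
sum(item variances) = 7.0
k/(k-1) = 5/4 = 1.25
1 - 7.0/27.5 = 1 - 0.254545 = 0.745455
alpha = 1.25 * 0.745455
= 0.9318


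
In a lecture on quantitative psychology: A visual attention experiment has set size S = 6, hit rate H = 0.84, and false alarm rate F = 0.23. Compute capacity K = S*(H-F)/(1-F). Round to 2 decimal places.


K = S * (H - F) / (1 - F)
H - F = 0.61
1 - F = 0.77
K = 6 * 0.61 / 0.77
= 4.75


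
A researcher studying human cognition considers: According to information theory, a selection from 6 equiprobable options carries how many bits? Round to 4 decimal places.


H = log2(n)
H = log2(6)
= 2.5850


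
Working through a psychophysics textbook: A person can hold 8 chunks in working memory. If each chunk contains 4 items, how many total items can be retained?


Total items = chunks * items_per_chunk
= 8 * 4
= 32


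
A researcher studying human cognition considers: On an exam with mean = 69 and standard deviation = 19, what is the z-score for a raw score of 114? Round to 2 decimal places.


z = (X - mu) / sigma
= (114 - 69) / 19
= 45 / 19
= 2.37
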